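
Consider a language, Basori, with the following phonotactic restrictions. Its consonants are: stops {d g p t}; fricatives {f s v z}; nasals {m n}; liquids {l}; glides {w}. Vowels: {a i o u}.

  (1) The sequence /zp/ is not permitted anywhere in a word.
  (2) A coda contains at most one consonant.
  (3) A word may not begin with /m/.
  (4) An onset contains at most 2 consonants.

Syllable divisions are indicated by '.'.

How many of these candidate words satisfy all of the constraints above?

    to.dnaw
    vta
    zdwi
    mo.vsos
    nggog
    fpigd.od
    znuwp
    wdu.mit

to.dnaw — σ1 onset /t/, coda /∅/ ok; σ2 onset /dn/ (2C), coda /w/ ok → well-formed
vta — σ1 onset /vt/ (2C), coda /∅/ ok → well-formed
zdwi — violates constraint 4: syllable 1 onset /zdw/ has 3 consonants (> 2) → ill-formed
mo.vsos — violates constraint 3: word begins with /m/ → ill-formed
nggog — violates constraint 4: syllable 1 onset /ngg/ has 3 consonants (> 2) → ill-formed
fpigd.od — violates constraint 2: syllable 1 coda /gd/ has 2 consonants (> 1) → ill-formed
znuwp — violates constraint 2: syllable 1 coda /wp/ has 2 consonants (> 1) → ill-formed
wdu.mit — σ1 onset /wd/ (2C), coda /∅/ ok; σ2 onset /m/, coda /t/ ok → well-formed
Well-formed: to.dnaw, vta, wdu.mit → 3.

3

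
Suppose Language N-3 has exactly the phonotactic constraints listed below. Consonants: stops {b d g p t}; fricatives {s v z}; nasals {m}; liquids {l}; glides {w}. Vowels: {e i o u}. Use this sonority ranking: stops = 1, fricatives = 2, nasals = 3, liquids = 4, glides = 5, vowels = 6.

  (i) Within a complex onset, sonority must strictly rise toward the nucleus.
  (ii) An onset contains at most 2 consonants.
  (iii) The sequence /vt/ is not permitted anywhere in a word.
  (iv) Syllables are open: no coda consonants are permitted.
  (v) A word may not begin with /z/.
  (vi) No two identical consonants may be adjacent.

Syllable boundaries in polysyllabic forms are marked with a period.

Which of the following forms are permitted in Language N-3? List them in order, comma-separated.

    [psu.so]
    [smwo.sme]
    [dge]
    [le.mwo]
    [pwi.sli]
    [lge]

[psu.so], [le.mwo], [pwi.sli]

[psu.so] — σ1 onset /ps/ (1→2 rises), coda /∅/ ok; σ2 onset /s/, coda /∅/ ok → permitted
[smwo.sme] — violates constraint (ii): syllable 1 onset /smw/ has 3 consonants (> 2) → not permitted
[dge] — violates constraint (i): syllable 1 onset /dg/: /d/ (stop, 1) → /g/ (stop, 1) does not rise → not permitted
[le.mwo] — σ1 onset /l/, coda /∅/ ok; σ2 onset /mw/ (3→5 rises), coda /∅/ ok → permitted
[pwi.sli] — σ1 onset /pw/ (1→5 rises), coda /∅/ ok; σ2 onset /sl/ (2→4 rises), coda /∅/ ok → permitted
[lge] — violates constraint (i): syllable 1 onset /lg/: /l/ (liquid, 4) → /g/ (stop, 1) does not rise → not permitted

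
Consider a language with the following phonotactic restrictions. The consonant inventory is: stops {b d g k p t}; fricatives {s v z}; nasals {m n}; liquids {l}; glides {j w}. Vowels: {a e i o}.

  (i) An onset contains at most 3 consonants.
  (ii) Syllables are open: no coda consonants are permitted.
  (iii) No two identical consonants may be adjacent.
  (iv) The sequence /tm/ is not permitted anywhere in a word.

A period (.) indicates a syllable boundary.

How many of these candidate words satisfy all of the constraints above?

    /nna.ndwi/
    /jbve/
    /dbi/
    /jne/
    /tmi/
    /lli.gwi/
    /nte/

4

/nna.ndwi/ — violates constraint (iii): adjacent identical consonants /nn/ → not permitted
/jbve/ — σ1 onset /jbv/ (3C), coda /∅/ ok → permitted
/dbi/ — σ1 onset /db/ (2C), coda /∅/ ok → permitted
/jne/ — σ1 onset /jn/ (2C), coda /∅/ ok → permitted
/tmi/ — violates constraint (iv): contains banned sequence /tm/ → not permitted
/lli.gwi/ — violates constraint (iii): adjacent identical consonants /ll/ → not permitted
/nte/ — σ1 onset /nt/ (2C), coda /∅/ ok → permitted
Permitted: /jbve/, /dbi/, /jne/, /nte/ → 4.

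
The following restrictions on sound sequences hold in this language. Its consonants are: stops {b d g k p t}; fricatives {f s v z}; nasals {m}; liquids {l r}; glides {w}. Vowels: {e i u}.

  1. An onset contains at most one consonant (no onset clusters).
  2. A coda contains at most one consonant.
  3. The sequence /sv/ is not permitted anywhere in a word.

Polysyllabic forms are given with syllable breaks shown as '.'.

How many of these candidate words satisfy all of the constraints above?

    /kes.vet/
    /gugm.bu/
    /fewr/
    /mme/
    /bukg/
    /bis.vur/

0

/kes.vet/ — violates constraint 3: contains banned sequence /sv/ → ill-formed
/gugm.bu/ — violates constraint 2: syllable 1 coda /gm/ has 2 consonants (> 1) → ill-formed
/fewr/ — violates constraint 2: syllable 1 coda /wr/ has 2 consonants (> 1) → ill-formed
/mme/ — violates constraint 1: syllable 1 onset /mm/ has 2 consonants (> 1) → ill-formed
/bukg/ — violates constraint 2: syllable 1 coda /kg/ has 2 consonants (> 1) → ill-formed
/bis.vur/ — violates constraint 3: contains banned sequence /sv/ → ill-formed
No form is well-formed → 0.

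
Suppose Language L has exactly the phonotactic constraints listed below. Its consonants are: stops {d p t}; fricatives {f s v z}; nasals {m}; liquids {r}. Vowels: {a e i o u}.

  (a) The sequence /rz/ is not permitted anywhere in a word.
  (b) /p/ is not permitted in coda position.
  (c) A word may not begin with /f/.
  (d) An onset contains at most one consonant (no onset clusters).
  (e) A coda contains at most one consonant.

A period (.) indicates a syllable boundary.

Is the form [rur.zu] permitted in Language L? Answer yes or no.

[rur.zu] — violates constraint (a): contains banned sequence /rz/ → not permitted

no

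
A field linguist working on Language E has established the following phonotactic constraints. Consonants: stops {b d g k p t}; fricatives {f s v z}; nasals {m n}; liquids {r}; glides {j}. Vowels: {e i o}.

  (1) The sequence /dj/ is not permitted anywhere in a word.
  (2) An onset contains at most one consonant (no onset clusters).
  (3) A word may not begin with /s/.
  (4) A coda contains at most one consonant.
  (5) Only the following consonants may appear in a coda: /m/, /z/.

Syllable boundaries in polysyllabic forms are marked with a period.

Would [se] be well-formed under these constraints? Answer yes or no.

[se] — violates constraint 3: word begins with /s/ → ill-formed

no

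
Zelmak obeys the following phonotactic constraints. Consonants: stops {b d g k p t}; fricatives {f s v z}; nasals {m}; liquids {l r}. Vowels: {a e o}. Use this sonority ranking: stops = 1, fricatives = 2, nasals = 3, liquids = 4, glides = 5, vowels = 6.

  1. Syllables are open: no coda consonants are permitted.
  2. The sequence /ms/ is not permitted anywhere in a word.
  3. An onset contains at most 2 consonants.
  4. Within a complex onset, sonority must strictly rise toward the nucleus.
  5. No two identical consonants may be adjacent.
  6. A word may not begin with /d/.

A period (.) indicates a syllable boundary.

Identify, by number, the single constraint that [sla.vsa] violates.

4

[sla.vsa]: syllable 2 onset /vs/: /v/ (fricative, 2) → /s/ (fricative, 2) does not rise.
This is a violation of constraint 4: "Within a complex onset, sonority must strictly rise toward the nucleus."
The remaining constraints (1, 2, 3, 5, 6) are satisfied.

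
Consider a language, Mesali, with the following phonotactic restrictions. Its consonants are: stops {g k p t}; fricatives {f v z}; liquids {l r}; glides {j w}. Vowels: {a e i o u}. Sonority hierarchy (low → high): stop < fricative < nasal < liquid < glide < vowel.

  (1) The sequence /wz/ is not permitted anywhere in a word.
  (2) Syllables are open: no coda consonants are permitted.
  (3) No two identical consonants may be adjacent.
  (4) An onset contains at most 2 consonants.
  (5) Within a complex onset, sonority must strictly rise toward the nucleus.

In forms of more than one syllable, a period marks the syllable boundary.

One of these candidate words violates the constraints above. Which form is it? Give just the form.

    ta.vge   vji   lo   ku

ta.vge — violates constraint 5: syllable 2 onset /vg/: /v/ (fricative, 2) → /g/ (stop, 1) does not rise → phonotactically illegal
vji — σ1 onset /vj/ (2→5 rises), coda /∅/ ok → phonotactically legal
lo — σ1 onset /l/, coda /∅/ ok → phonotactically legal
ku — σ1 onset /k/, coda /∅/ ok → phonotactically legal

ta.vge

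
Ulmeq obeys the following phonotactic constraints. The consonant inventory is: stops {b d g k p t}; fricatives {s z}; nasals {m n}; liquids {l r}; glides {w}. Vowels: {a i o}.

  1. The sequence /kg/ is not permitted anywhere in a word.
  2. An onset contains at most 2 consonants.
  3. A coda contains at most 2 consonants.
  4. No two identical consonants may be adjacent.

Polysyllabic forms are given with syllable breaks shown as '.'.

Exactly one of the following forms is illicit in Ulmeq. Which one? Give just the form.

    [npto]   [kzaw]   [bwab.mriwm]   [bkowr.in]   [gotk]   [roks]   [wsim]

[npto] — violates constraint 2: syllable 1 onset /npt/ has 3 consonants (> 2) → illicit
[kzaw] — σ1 onset /kz/ (2C), coda /w/ ok → licit
[bwab.mriwm] — σ1 onset /bw/ (2C), coda /b/ ok; σ2 onset /mr/ (2C), coda /wm/ (2C) ok → licit
[bkowr.in] — σ1 onset /bk/ (2C), coda /wr/ (2C) ok; σ2 onset /∅/, coda /n/ ok → licit
[gotk] — σ1 onset /g/, coda /tk/ (2C) ok → licit
[roks] — σ1 onset /r/, coda /ks/ (2C) ok → licit
[wsim] — σ1 onset /ws/ (2C), coda /m/ ok → licit

[npto]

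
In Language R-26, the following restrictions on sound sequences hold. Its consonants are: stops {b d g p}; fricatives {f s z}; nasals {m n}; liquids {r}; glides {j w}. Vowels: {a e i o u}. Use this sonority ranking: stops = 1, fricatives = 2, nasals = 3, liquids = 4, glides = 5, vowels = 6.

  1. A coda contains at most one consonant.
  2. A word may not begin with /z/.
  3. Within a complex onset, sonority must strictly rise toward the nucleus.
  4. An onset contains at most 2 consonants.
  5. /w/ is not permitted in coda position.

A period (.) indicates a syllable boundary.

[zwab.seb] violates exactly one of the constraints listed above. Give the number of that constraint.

[zwab.seb]: word begins with /z/.
This is a violation of constraint 2: "A word may not begin with /z/."
The remaining constraints (1, 3, 4, 5) are satisfied.

2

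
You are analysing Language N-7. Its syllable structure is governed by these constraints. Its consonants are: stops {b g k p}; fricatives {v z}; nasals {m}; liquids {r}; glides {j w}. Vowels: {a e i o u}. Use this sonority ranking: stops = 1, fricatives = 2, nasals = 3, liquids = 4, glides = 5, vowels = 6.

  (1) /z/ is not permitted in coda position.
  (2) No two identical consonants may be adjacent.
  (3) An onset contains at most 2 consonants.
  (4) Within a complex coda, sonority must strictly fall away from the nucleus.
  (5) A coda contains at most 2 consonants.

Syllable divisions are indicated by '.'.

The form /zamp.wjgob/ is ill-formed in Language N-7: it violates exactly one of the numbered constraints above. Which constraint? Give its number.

/zamp.wjgob/: syllable 2 onset /wjg/ has 3 consonants (> 2).
This is a violation of constraint 3: "An onset contains at most 2 consonants."
The remaining constraints (1, 2, 4, 5) are satisfied.

3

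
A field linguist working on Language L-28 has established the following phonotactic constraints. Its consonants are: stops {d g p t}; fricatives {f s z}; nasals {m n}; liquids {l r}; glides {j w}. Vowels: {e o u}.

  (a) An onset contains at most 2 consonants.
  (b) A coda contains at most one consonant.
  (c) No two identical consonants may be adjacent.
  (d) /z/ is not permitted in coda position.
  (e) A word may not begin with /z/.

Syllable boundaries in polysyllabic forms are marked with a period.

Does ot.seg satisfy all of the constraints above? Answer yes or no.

ot.seg — σ1 onset /∅/, coda /t/ ok; σ2 onset /s/, coda /g/ ok → licit

yes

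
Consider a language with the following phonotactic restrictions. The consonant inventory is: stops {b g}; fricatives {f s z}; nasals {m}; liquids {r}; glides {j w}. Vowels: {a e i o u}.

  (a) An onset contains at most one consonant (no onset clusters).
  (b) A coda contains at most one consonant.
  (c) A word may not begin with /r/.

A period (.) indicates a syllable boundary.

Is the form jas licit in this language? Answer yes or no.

jas — σ1 onset /j/, coda /s/ ok → licit

yes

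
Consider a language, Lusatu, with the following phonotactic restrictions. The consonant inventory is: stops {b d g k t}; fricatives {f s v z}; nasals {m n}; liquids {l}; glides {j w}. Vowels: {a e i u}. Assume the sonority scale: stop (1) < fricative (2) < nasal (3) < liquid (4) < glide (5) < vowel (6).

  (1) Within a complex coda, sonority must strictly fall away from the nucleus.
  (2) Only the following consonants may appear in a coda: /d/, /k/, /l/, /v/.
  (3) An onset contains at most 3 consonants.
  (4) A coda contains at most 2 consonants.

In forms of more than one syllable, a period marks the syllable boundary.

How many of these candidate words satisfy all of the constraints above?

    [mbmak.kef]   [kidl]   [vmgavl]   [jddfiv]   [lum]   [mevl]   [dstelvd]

0

[mbmak.kef] — violates constraint 2: syllable 2 coda contains /f/, which is not a licensed coda consonant → not permitted
[kidl] — violates constraint 1: syllable 1 coda /dl/: /d/ (stop, 1) → /l/ (liquid, 4) does not fall → not permitted
[vmgavl] — violates constraint 1: syllable 1 coda /vl/: /v/ (fricative, 2) → /l/ (liquid, 4) does not fall → not permitted
[jddfiv] — violates constraint 3: syllable 1 onset /jddf/ has 4 consonants (> 3) → not permitted
[lum] — violates constraint 2: syllable 1 coda contains /m/, which is not a licensed coda consonant → not permitted
[mevl] — violates constraint 1: syllable 1 coda /vl/: /v/ (fricative, 2) → /l/ (liquid, 4) does not fall → not permitted
[dstelvd] — violates constraint 4: syllable 1 coda /lvd/ has 3 consonants (> 2) → not permitted
No form is permitted → 0.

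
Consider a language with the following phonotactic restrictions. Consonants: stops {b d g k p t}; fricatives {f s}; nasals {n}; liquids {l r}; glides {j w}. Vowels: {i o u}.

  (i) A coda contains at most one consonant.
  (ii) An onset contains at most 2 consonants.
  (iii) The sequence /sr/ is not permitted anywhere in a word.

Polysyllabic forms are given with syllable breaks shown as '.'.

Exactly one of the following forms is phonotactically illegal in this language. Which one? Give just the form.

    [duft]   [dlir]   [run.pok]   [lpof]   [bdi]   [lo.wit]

[duft]

[duft] — violates constraint (i): syllable 1 coda /ft/ has 2 consonants (> 1) → phonotactically illegal
[dlir] — σ1 onset /dl/ (2C), coda /r/ ok → phonotactically legal
[run.pok] — σ1 onset /r/, coda /n/ ok; σ2 onset /p/, coda /k/ ok → phonotactically legal
[lpof] — σ1 onset /lp/ (2C), coda /f/ ok → phonotactically legal
[bdi] — σ1 onset /bd/ (2C), coda /∅/ ok → phonotactically legal
[lo.wit] — σ1 onset /l/, coda /∅/ ok; σ2 onset /w/, coda /t/ ok → phonotactically legal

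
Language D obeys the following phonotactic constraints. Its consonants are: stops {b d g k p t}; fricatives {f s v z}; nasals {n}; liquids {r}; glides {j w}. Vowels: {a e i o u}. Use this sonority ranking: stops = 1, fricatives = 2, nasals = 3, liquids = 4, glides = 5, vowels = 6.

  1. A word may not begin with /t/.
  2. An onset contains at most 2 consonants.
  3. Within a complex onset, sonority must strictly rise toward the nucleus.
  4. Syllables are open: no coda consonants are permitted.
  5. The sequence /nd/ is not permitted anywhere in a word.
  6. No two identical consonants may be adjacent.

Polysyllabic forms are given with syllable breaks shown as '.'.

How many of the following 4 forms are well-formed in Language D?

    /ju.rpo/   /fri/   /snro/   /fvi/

/ju.rpo/ — violates constraint 3: syllable 2 onset /rp/: /r/ (liquid, 4) → /p/ (stop, 1) does not rise → ill-formed
/fri/ — σ1 onset /fr/ (2→4 rises), coda /∅/ ok → well-formed
/snro/ — violates constraint 2: syllable 1 onset /snr/ has 3 consonants (> 2) → ill-formed
/fvi/ — violates constraint 3: syllable 1 onset /fv/: /f/ (fricative, 2) → /v/ (fricative, 2) does not rise → ill-formed
Well-formed: /fri/ → 1.

1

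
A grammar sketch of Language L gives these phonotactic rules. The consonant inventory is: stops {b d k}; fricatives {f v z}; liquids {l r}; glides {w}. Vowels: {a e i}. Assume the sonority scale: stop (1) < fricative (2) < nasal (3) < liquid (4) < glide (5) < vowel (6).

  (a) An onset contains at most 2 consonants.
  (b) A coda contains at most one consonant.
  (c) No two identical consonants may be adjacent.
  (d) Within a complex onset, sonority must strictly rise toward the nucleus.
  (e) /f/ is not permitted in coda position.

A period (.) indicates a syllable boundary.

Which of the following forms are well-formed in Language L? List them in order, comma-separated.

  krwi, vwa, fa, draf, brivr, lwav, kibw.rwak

krwi — violates constraint (a): syllable 1 onset /krw/ has 3 consonants (> 2) → ill-formed
vwa — σ1 onset /vw/ (2→5 rises), coda /∅/ ok → well-formed
fa — σ1 onset /f/, coda /∅/ ok → well-formed
draf — violates constraint (e): syllable 1 coda contains /f/ → ill-formed
brivr — violates constraint (b): syllable 1 coda /vr/ has 2 consonants (> 1) → ill-formed
lwav — σ1 onset /lw/ (4→5 rises), coda /v/ ok → well-formed
kibw.rwak — violates constraint (b): syllable 1 coda /bw/ has 2 consonants (> 1) → ill-formed

vwa, fa, lwav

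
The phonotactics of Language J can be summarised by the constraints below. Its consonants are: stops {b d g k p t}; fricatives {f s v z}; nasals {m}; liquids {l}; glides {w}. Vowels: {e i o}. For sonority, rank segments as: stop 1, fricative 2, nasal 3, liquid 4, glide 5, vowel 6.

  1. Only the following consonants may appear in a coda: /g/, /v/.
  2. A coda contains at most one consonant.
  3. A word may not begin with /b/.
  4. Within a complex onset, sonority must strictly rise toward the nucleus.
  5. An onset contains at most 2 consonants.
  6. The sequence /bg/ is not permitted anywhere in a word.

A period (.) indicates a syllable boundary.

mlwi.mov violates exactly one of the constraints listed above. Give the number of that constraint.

5

mlwi.mov: syllable 1 onset /mlw/ has 3 consonants (> 2).
This is a violation of constraint 5: "An onset contains at most 2 consonants."
The remaining constraints (1, 2, 3, 4, 6) are satisfied.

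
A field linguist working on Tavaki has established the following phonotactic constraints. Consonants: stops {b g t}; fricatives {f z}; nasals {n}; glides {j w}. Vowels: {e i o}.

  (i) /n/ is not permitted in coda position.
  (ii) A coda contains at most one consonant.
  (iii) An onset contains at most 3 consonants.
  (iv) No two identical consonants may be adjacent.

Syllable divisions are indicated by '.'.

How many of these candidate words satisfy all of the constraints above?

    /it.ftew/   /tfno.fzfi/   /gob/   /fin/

/it.ftew/ — σ1 onset /∅/, coda /t/ ok; σ2 onset /ft/ (2C), coda /w/ ok → permitted
/tfno.fzfi/ — σ1 onset /tfn/ (3C), coda /∅/ ok; σ2 onset /fzf/ (3C), coda /∅/ ok → permitted
/gob/ — σ1 onset /g/, coda /b/ ok → permitted
/fin/ — violates constraint (i): syllable 1 coda contains /n/ → not permitted
Permitted: /it.ftew/, /tfno.fzfi/, /gob/ → 3.

3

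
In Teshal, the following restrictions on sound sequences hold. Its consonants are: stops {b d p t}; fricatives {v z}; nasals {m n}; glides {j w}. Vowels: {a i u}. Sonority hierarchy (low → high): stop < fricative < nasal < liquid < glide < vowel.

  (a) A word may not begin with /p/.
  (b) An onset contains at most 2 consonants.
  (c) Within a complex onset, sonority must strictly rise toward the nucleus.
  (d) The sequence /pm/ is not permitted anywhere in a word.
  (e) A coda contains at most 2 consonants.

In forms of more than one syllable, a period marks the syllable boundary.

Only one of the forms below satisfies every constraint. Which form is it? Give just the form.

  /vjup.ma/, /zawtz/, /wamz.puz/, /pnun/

/wamz.puz/

/vjup.ma/ — violates constraint (d): contains banned sequence /pm/ → not permitted
/zawtz/ — violates constraint (e): syllable 1 coda /wtz/ has 3 consonants (> 2) → not permitted
/wamz.puz/ — σ1 onset /w/, coda /mz/ (2C) ok; σ2 onset /p/, coda /z/ ok → permitted
/pnun/ — violates constraint (a): word begins with /p/ → not permitted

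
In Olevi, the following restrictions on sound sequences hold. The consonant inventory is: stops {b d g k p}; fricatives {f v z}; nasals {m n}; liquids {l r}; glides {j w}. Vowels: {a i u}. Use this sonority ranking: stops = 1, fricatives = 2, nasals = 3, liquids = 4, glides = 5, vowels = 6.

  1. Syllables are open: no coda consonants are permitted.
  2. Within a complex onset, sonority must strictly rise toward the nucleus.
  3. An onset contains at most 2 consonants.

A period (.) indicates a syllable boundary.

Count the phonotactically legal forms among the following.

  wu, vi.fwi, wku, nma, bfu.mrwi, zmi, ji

4

wu — σ1 onset /w/, coda /∅/ ok → phonotactically legal
vi.fwi — σ1 onset /v/, coda /∅/ ok; σ2 onset /fw/ (2→5 rises), coda /∅/ ok → phonotactically legal
wku — violates constraint 2: syllable 1 onset /wk/: /w/ (glide, 5) → /k/ (stop, 1) does not rise → phonotactically illegal
nma — violates constraint 2: syllable 1 onset /nm/: /n/ (nasal, 3) → /m/ (nasal, 3) does not rise → phonotactically illegal
bfu.mrwi — violates constraint 3: syllable 2 onset /mrw/ has 3 consonants (> 2) → phonotactically illegal
zmi — σ1 onset /zm/ (2→3 rises), coda /∅/ ok → phonotactically legal
ji — σ1 onset /j/, coda /∅/ ok → phonotactically legal
Phonotactically legal: wu, vi.fwi, zmi, ji → 4.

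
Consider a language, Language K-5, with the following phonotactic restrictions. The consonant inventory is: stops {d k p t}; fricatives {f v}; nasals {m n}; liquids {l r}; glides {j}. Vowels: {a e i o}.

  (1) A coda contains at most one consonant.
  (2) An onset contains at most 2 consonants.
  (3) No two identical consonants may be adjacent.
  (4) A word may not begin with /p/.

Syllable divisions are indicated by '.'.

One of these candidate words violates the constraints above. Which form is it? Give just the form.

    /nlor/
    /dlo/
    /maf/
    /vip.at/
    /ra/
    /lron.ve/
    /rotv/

/nlor/ — σ1 onset /nl/ (2C), coda /r/ ok → licit
/dlo/ — σ1 onset /dl/ (2C), coda /∅/ ok → licit
/maf/ — σ1 onset /m/, coda /f/ ok → licit
/vip.at/ — σ1 onset /v/, coda /p/ ok; σ2 onset /∅/, coda /t/ ok → licit
/ra/ — σ1 onset /r/, coda /∅/ ok → licit
/lron.ve/ — σ1 onset /lr/ (2C), coda /n/ ok; σ2 onset /v/, coda /∅/ ok → licit
/rotv/ — violates constraint 1: syllable 1 coda /tv/ has 2 consonants (> 1) → illicit

/rotv/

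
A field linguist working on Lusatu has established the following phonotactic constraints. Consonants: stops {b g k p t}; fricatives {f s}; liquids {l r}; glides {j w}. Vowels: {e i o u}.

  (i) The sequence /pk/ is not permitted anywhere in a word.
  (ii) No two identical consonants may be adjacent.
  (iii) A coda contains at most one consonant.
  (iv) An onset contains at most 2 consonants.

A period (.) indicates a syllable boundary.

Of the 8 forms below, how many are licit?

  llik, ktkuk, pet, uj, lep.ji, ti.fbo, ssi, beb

5

llik — violates constraint (ii): adjacent identical consonants /ll/ → illicit
ktkuk — violates constraint (iv): syllable 1 onset /ktk/ has 3 consonants (> 2) → illicit
pet — σ1 onset /p/, coda /t/ ok → licit
uj — σ1 onset /∅/, coda /j/ ok → licit
lep.ji — σ1 onset /l/, coda /p/ ok; σ2 onset /j/, coda /∅/ ok → licit
ti.fbo — σ1 onset /t/, coda /∅/ ok; σ2 onset /fb/ (2C), coda /∅/ ok → licit
ssi — violates constraint (ii): adjacent identical consonants /ss/ → illicit
beb — σ1 onset /b/, coda /b/ ok → licit
Licit: pet, uj, lep.ji, ti.fbo, beb → 5.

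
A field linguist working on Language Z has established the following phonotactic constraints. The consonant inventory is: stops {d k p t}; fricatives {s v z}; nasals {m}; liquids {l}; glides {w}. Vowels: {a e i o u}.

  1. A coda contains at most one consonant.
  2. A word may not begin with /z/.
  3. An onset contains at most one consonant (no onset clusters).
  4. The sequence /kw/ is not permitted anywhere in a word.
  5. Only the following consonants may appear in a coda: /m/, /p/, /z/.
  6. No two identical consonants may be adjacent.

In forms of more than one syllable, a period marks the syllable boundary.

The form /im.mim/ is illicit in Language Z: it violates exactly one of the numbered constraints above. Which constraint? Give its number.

/im.mim/: adjacent identical consonants /mm/.
This is a violation of constraint 6: "No two identical consonants may be adjacent."
The remaining constraints (1, 2, 3, 4, 5) are satisfied.

6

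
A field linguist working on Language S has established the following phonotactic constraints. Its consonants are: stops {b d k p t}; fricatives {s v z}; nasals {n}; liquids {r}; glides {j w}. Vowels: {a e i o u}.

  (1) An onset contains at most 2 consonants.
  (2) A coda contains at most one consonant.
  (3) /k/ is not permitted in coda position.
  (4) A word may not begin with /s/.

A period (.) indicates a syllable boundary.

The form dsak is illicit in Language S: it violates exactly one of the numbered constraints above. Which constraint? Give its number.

3

dsak: syllable 1 coda contains /k/.
This is a violation of constraint 3: "/k/ is not permitted in coda position."
The remaining constraints (1, 2, 4) are satisfied.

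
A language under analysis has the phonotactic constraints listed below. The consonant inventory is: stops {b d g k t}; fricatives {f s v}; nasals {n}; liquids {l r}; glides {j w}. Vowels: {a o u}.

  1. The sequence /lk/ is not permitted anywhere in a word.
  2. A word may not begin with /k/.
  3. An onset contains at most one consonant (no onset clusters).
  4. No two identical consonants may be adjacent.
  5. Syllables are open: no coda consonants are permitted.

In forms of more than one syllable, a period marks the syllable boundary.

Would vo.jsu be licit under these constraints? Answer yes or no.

no

vo.jsu — violates constraint 3: syllable 2 onset /js/ has 2 consonants (> 1) → illicit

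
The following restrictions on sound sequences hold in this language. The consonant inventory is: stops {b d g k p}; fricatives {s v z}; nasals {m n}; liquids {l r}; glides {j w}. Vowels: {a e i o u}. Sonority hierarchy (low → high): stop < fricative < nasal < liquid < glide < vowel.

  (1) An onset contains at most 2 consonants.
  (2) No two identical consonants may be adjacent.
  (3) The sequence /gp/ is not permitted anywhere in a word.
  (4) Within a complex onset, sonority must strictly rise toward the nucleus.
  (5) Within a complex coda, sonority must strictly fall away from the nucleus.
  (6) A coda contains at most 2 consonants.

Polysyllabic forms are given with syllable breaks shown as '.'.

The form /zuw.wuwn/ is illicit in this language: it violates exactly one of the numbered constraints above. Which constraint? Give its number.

2

/zuw.wuwn/: adjacent identical consonants /ww/.
This is a violation of constraint 2: "No two identical consonants may be adjacent."
The remaining constraints (1, 3, 4, 5, 6) are satisfied.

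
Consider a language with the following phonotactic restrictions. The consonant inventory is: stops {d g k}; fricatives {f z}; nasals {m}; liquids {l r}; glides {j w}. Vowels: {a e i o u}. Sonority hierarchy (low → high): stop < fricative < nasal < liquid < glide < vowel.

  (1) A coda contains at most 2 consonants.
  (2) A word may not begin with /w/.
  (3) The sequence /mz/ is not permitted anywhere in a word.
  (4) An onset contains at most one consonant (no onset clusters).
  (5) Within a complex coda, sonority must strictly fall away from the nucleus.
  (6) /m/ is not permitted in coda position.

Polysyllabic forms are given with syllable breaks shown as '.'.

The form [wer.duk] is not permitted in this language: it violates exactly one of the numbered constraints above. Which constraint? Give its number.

[wer.duk]: word begins with /w/.
This is a violation of constraint 2: "A word may not begin with /w/."
The remaining constraints (1, 3, 4, 5, 6) are satisfied.

2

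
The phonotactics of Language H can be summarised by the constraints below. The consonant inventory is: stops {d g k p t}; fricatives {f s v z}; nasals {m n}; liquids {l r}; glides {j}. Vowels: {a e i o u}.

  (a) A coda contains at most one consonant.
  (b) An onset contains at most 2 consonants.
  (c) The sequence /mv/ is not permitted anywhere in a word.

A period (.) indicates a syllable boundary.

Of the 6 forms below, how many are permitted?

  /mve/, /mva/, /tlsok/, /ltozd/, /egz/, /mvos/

/mve/ — violates constraint (c): contains banned sequence /mv/ → not permitted
/mva/ — violates constraint (c): contains banned sequence /mv/ → not permitted
/tlsok/ — violates constraint (b): syllable 1 onset /tls/ has 3 consonants (> 2) → not permitted
/ltozd/ — violates constraint (a): syllable 1 coda /zd/ has 2 consonants (> 1) → not permitted
/egz/ — violates constraint (a): syllable 1 coda /gz/ has 2 consonants (> 1) → not permitted
/mvos/ — violates constraint (c): contains banned sequence /mv/ → not permitted
No form is permitted → 0.

0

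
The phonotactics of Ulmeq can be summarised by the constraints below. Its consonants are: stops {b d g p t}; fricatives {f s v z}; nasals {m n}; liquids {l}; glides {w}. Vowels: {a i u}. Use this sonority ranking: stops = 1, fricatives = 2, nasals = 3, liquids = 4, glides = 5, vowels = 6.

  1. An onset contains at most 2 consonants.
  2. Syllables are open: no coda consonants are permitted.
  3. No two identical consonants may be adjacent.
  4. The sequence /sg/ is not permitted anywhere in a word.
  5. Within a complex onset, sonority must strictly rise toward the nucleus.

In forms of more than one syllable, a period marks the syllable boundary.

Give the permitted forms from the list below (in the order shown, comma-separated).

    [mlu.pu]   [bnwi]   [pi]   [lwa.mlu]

[mlu.pu], [pi], [lwa.mlu]

[mlu.pu] — σ1 onset /ml/ (3→4 rises), coda /∅/ ok; σ2 onset /p/, coda /∅/ ok → permitted
[bnwi] — violates constraint 1: syllable 1 onset /bnw/ has 3 consonants (> 2) → not permitted
[pi] — σ1 onset /p/, coda /∅/ ok → permitted
[lwa.mlu] — σ1 onset /lw/ (4→5 rises), coda /∅/ ok; σ2 onset /ml/ (3→4 rises), coda /∅/ ok → permitted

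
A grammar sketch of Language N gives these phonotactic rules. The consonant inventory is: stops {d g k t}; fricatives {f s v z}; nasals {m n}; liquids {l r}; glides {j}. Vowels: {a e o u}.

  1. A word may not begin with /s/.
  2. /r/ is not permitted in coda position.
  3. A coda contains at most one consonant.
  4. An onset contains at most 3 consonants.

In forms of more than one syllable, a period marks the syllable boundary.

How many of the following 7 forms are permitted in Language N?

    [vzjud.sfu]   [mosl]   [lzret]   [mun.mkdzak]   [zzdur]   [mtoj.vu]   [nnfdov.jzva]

3

[vzjud.sfu] — σ1 onset /vzj/ (3C), coda /d/ ok; σ2 onset /sf/ (2C), coda /∅/ ok → permitted
[mosl] — violates constraint 3: syllable 1 coda /sl/ has 2 consonants (> 1) → not permitted
[lzret] — σ1 onset /lzr/ (3C), coda /t/ ok → permitted
[mun.mkdzak] — violates constraint 4: syllable 2 onset /mkdz/ has 4 consonants (> 3) → not permitted
[zzdur] — violates constraint 2: syllable 1 coda contains /r/ → not permitted
[mtoj.vu] — σ1 onset /mt/ (2C), coda /j/ ok; σ2 onset /v/, coda /∅/ ok → permitted
[nnfdov.jzva] — violates constraint 4: syllable 1 onset /nnfd/ has 4 consonants (> 3) → not permitted
Permitted: [vzjud.sfu], [lzret], [mtoj.vu] → 3.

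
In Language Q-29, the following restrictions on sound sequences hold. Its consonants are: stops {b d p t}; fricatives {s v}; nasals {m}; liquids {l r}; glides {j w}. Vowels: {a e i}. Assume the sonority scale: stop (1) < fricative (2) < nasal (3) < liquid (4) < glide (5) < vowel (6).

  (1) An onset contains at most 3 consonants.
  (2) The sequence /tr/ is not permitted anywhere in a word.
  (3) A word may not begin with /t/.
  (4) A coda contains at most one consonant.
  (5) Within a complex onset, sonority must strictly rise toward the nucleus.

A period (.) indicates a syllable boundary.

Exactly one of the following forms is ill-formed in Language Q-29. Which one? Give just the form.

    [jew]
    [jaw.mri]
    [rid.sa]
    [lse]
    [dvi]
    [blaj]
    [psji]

[lse]

[jew] — σ1 onset /j/, coda /w/ ok → well-formed
[jaw.mri] — σ1 onset /j/, coda /w/ ok; σ2 onset /mr/ (3→4 rises), coda /∅/ ok → well-formed
[rid.sa] — σ1 onset /r/, coda /d/ ok; σ2 onset /s/, coda /∅/ ok → well-formed
[lse] — violates constraint 5: syllable 1 onset /ls/: /l/ (liquid, 4) → /s/ (fricative, 2) does not rise → ill-formed
[dvi] — σ1 onset /dv/ (1→2 rises), coda /∅/ ok → well-formed
[blaj] — σ1 onset /bl/ (1→4 rises), coda /j/ ok → well-formed
[psji] — σ1 onset /psj/ (1→2→5 rises), coda /∅/ ok → well-formed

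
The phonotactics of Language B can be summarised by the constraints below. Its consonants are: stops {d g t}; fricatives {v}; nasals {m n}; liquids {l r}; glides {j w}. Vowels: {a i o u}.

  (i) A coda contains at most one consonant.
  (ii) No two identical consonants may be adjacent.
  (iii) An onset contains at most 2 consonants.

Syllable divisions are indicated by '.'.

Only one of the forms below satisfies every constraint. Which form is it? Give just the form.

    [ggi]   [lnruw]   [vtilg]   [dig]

[dig]

[ggi] — violates constraint (ii): adjacent identical consonants /gg/ → not permitted
[lnruw] — violates constraint (iii): syllable 1 onset /lnr/ has 3 consonants (> 2) → not permitted
[vtilg] — violates constraint (i): syllable 1 coda /lg/ has 2 consonants (> 1) → not permitted
[dig] — σ1 onset /d/, coda /g/ ok → permitted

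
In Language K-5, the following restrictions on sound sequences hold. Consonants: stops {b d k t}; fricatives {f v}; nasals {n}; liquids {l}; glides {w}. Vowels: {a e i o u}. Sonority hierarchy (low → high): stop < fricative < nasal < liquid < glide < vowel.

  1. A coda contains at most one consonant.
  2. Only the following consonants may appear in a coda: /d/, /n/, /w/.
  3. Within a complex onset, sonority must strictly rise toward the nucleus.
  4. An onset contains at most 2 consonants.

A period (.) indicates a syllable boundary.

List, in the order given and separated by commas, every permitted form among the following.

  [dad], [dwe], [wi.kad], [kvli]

[dad], [dwe], [wi.kad]

[dad] — σ1 onset /d/, coda /d/ ok → permitted
[dwe] — σ1 onset /dw/ (1→5 rises), coda /∅/ ok → permitted
[wi.kad] — σ1 onset /w/, coda /∅/ ok; σ2 onset /k/, coda /d/ ok → permitted
[kvli] — violates constraint 4: syllable 1 onset /kvl/ has 3 consonants (> 2) → not permitted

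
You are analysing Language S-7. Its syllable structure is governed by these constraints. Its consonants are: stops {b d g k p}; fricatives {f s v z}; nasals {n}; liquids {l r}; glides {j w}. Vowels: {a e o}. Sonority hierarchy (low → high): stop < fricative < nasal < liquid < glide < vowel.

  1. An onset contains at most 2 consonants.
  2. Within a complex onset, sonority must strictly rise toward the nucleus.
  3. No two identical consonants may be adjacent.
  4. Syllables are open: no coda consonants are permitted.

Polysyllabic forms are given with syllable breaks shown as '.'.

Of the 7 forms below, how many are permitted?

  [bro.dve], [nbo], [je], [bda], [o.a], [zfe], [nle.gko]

3

[bro.dve] — σ1 onset /br/ (1→4 rises), coda /∅/ ok; σ2 onset /dv/ (1→2 rises), coda /∅/ ok → permitted
[nbo] — violates constraint 2: syllable 1 onset /nb/: /n/ (nasal, 3) → /b/ (stop, 1) does not rise → not permitted
[je] — σ1 onset /j/, coda /∅/ ok → permitted
[bda] — violates constraint 2: syllable 1 onset /bd/: /b/ (stop, 1) → /d/ (stop, 1) does not rise → not permitted
[o.a] — σ1 onset /∅/, coda /∅/ ok; σ2 onset /∅/, coda /∅/ ok → permitted
[zfe] — violates constraint 2: syllable 1 onset /zf/: /z/ (fricative, 2) → /f/ (fricative, 2) does not rise → not permitted
[nle.gko] — violates constraint 2: syllable 2 onset /gk/: /g/ (stop, 1) → /k/ (stop, 1) does not rise → not permitted
Permitted: [bro.dve], [je], [o.a] → 3.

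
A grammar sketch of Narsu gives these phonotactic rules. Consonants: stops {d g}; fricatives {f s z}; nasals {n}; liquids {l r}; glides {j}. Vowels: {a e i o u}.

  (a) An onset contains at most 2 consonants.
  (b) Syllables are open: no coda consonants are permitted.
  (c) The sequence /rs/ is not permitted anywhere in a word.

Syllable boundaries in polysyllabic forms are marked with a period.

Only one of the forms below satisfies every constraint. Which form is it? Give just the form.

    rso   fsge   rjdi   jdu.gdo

jdu.gdo

rso — violates constraint (c): contains banned sequence /rs/ → illicit
fsge — violates constraint (a): syllable 1 onset /fsg/ has 3 consonants (> 2) → illicit
rjdi — violates constraint (a): syllable 1 onset /rjd/ has 3 consonants (> 2) → illicit
jdu.gdo — σ1 onset /jd/ (2C), coda /∅/ ok; σ2 onset /gd/ (2C), coda /∅/ ok → licit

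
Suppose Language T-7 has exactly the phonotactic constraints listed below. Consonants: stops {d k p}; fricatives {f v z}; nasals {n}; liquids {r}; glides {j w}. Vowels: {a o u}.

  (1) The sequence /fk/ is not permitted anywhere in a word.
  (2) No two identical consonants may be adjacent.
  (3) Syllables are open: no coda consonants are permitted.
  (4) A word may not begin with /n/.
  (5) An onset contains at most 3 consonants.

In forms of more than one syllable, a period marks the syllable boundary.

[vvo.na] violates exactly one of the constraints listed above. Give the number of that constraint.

2

[vvo.na]: adjacent identical consonants /vv/.
This is a violation of constraint 2: "No two identical consonants may be adjacent."
The remaining constraints (1, 3, 4, 5) are satisfied.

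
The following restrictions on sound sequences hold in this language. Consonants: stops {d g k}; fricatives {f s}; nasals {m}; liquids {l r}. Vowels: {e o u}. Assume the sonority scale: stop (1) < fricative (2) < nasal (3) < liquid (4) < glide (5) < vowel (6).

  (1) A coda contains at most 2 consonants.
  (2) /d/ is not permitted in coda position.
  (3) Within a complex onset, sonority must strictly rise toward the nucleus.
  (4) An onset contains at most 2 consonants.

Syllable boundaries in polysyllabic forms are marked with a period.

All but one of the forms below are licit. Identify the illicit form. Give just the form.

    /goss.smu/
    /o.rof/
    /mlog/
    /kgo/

/goss.smu/ — σ1 onset /g/, coda /ss/ (2C) ok; σ2 onset /sm/ (2→3 rises), coda /∅/ ok → licit
/o.rof/ — σ1 onset /∅/, coda /∅/ ok; σ2 onset /r/, coda /f/ ok → licit
/mlog/ — σ1 onset /ml/ (3→4 rises), coda /g/ ok → licit
/kgo/ — violates constraint 3: syllable 1 onset /kg/: /k/ (stop, 1) → /g/ (stop, 1) does not rise → illicit

/kgo/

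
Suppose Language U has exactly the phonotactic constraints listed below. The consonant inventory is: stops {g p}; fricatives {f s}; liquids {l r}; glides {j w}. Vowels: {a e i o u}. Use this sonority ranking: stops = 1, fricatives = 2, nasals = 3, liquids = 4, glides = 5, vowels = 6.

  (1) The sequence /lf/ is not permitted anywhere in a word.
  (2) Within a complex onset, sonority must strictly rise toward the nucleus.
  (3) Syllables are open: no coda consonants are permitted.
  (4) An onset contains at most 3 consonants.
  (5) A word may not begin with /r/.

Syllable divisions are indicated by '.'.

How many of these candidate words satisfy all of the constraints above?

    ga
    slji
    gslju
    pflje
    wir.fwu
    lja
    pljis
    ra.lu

3

ga — σ1 onset /g/, coda /∅/ ok → permitted
slji — σ1 onset /slj/ (2→4→5 rises), coda /∅/ ok → permitted
gslju — violates constraint 4: syllable 1 onset /gslj/ has 4 consonants (> 3) → not permitted
pflje — violates constraint 4: syllable 1 onset /pflj/ has 4 consonants (> 3) → not permitted
wir.fwu — violates constraint 3: syllable 1 coda /r/ has 1 consonant (> 0) → not permitted
lja — σ1 onset /lj/ (4→5 rises), coda /∅/ ok → permitted
pljis — violates constraint 3: syllable 1 coda /s/ has 1 consonant (> 0) → not permitted
ra.lu — violates constraint 5: word begins with /r/ → not permitted
Permitted: ga, slji, lja → 3.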